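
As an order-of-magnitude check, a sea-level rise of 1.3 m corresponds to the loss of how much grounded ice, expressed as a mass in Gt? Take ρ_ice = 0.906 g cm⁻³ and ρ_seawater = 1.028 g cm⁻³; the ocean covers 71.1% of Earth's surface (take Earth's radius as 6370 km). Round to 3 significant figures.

≈ 4.85×10^5 Gt

Required water volume = Δh × A = 1.3 m × 3.63×10^14 m² = 4.713×10^14 m³.
ρ_w = 1.028 g cm⁻³ = 1028 kg m⁻³, so the mass of water = 4.713×10^14 m³ × 1028 kg m⁻³ = 4.845×10^17 kg = 4.85×10^5 Gt (and the same mass of ice, by conservation).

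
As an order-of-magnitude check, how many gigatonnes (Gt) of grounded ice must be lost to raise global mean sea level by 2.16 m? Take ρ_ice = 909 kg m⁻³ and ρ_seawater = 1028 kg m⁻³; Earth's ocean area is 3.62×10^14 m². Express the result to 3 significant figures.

≈ 8.04×10^5 Gt

Required water volume = Δh × A = 2.16 m × 3.62×10^14 m² = 7.819×10^14 m³.
ρ_w = 1028 kg m⁻³, so the mass of water = 7.819×10^14 m³ × 1028 kg m⁻³ = 8.038×10^17 kg = 8.04×10^5 Gt (and the same mass of ice, by conservation).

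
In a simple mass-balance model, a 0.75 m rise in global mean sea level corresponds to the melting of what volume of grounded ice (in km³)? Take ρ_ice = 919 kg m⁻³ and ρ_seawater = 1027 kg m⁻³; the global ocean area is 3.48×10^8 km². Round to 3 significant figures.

Required water volume = Δh × A = 0.75 m × 3.48×10^14 m² = 2.610×10^14 m³ = 2.610×10^5 km³.
Ice volume = water volume × ρ_w/ρ_ice = 2.610×10^5 × 1027/919 = 2.92×10^5 km³.

≈ 2.92×10^5 km³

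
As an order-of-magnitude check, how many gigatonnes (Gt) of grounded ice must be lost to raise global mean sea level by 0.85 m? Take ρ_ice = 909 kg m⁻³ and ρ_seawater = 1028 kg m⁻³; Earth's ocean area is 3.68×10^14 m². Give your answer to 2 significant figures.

≈ 3.2×10^5 Gt

Required water volume = Δh × A = 0.85 m × 3.68×10^14 m² = 3.128×10^14 m³.
ρ_w = 1028 kg m⁻³, so the mass of water = 3.128×10^14 m³ × 1028 kg m⁻³ = 3.216×10^17 kg = 3.2×10^5 Gt (and the same mass of ice, by conservation).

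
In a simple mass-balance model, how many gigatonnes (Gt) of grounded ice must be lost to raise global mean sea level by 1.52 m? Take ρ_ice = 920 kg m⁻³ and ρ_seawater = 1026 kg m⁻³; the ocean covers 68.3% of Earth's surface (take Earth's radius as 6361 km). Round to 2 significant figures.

≈ 5.4×10^5 Gt

Required water volume = Δh × A = 1.52 m × 3.47×10^14 m² = 5.279×10^14 m³.
ρ_w = 1026 kg m⁻³, so the mass of water = 5.279×10^14 m³ × 1026 kg m⁻³ = 5.416×10^17 kg = 5.4×10^5 Gt (and the same mass of ice, by conservation).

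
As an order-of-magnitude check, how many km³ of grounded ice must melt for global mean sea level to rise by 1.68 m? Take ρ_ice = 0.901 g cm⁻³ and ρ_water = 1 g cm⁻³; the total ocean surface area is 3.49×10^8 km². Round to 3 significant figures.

Required water volume = Δh × A = 1.68 m × 3.49×10^14 m² = 5.863×10^14 m³ = 5.863×10^5 km³.
Ice volume = water volume × ρ_w/ρ_ice = 5.863×10^5 × 1000/901 = 6.51×10^5 km³.

≈ 6.51×10^5 km³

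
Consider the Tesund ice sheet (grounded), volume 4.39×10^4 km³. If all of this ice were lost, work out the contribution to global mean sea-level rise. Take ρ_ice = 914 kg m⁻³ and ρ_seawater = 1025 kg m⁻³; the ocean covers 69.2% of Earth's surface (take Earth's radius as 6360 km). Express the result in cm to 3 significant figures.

≈ 11.1 cm

Tesund: 4.39×10^4 km³ × (914/1025) = 3.915×10^4 km³ of water.
Spread over 3.52×10^14 m² of ocean, Δh = 3.915×10^13 / 3.52×10^14 = 0.111 m = 11.1 cm.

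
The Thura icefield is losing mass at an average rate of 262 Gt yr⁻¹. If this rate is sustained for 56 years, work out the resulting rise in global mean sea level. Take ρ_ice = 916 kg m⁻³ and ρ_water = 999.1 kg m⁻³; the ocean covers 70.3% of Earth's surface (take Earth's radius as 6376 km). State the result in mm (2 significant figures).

≈ 41 mm

Total mass lost = 262 Gt/yr × 56 yr = 1.467×10^4 Gt = 1.467×10^16 kg.
ρ_w = 999.1 kg m⁻³, so water volume = 1.467×10^16 / 999.1 = 1.469×10^13 m³.
Δh = 1.469×10^13 / 3.59×10^14 = 0.0409 m = 41 mm.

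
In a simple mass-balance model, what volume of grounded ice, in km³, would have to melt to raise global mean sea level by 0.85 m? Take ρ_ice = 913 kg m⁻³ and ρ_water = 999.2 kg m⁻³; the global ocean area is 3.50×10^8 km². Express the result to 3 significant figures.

≈ 3.26×10^5 km³

Required water volume = Δh × A = 0.85 m × 3.50×10^14 m² = 2.975×10^14 m³ = 2.975×10^5 km³.
Ice volume = water volume × ρ_w/ρ_ice = 2.975×10^5 × 999.2/913 = 3.26×10^5 km³.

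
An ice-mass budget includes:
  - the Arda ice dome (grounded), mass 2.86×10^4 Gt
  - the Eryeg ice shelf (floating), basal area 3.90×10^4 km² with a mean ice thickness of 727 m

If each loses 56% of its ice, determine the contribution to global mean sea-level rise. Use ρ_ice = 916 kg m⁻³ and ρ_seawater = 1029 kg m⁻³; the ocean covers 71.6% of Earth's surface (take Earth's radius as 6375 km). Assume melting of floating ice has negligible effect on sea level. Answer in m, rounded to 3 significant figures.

≈ 0.0426 m

Arda: 0.56 × 2.86×10^4 Gt = 1.602×10^16 kg; dividing by ρ_w = 1029 kg m⁻³ gives 1.556×10^13 m³ of water.
The Eryeg ice shelf is floating and already displaces its own weight of water, so its melt adds essentially nothing to sea level.
Total added water ≈ 1.556×10^13 m³ over 3.66×10^14 m² → Δh = 0.0426 m.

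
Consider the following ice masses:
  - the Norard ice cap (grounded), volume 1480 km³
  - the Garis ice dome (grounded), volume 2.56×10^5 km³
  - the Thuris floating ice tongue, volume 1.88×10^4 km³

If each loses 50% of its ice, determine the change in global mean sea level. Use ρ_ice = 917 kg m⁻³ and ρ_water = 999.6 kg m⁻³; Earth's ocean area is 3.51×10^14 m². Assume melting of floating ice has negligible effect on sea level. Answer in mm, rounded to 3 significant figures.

≈ 336 mm

Norard: 0.5 × 1480 km³ × (917/999.6) = 678.9 km³ of water.
Garis: 0.5 × 2.56×10^5 km³ × (917/999.6) = 1.174×10^5 km³ of water.
The Thuris floating ice tongue is floating and already displaces its own weight of water, so its melt adds essentially nothing to sea level.
Total added water ≈ 1.181×10^14 m³ over 3.51×10^14 m² → Δh = 0.336 m = 336 mm.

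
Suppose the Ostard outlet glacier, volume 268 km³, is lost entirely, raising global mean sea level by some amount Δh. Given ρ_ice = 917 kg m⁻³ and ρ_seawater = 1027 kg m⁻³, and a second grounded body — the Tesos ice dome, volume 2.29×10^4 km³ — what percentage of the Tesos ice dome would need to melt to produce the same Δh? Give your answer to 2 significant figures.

Equal sea-level rise means equal mass of meltwater, i.e. equal mass of ice lost.
Ice mass of Ostard: 2.458×10^14 kg; ice mass of Tesos: 2.100×10^16 kg.
Fraction required = 2.458×10^14 / 2.100×10^16 = 0.0117 → 1.2 %.

≈ 1.2 %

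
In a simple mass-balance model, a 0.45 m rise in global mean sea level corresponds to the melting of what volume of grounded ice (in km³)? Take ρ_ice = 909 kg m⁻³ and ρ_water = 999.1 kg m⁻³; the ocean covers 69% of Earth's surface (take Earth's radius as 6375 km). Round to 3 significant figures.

Required water volume = Δh × A = 0.45 m × 3.52×10^14 m² = 1.586×10^14 m³ = 1.586×10^5 km³.
Ice volume = water volume × ρ_w/ρ_ice = 1.586×10^5 × 999.1/909 = 1.74×10^5 km³.

≈ 1.74×10^5 km³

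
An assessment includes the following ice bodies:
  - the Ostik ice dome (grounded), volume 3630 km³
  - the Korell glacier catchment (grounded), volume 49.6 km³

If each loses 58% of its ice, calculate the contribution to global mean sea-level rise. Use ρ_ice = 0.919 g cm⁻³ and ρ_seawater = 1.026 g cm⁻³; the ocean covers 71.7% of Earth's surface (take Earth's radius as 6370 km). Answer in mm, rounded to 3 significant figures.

≈ 5.23 mm

Ostik: 0.58 × 3630 km³ × (919/1026) = 1886 km³ of water.
Korell: 0.58 × 49.6 km³ × (919/1026) = 25.77 km³ of water.
Total added water ≈ 1.912×10^12 m³ over 3.66×10^14 m² → Δh = 5.23×10^-3 m = 5.23 mm.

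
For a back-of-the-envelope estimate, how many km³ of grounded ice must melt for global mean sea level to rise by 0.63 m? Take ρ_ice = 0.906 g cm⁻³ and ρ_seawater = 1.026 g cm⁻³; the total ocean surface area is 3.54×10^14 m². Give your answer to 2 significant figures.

Required water volume = Δh × A = 0.63 m × 3.54×10^14 m² = 2.230×10^14 m³ = 2.230×10^5 km³.
Ice volume = water volume × ρ_w/ρ_ice = 2.230×10^5 × 1026/906 = 2.5×10^5 km³.

≈ 2.5×10^5 km³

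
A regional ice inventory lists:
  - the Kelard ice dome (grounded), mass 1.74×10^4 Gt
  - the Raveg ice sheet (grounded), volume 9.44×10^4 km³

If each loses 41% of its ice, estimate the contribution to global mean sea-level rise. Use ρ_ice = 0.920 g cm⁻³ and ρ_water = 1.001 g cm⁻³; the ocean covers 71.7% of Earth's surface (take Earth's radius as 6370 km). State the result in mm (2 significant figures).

Kelard: 0.41 × 1.74×10^4 Gt = 7.134×10^15 kg; dividing by ρ_w = 1.001 g cm⁻³ = 1001 kg m⁻³ gives 7.127×10^12 m³ of water.
Raveg: 0.41 × 9.44×10^4 km³ × (920/1001) = 3.557×10^4 km³ of water.
Total added water ≈ 4.270×10^13 m³ over 3.66×10^14 m² → Δh = 0.117 m = 120 mm.

≈ 120 mm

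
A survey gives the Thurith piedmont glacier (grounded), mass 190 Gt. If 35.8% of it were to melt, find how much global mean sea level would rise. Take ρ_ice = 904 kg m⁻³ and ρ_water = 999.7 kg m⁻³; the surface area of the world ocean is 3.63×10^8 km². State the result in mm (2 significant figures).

Thurith: 0.358 × 190 Gt = 6.802×10^13 kg; dividing by ρ_w = 999.7 kg m⁻³ gives 6.804×10^10 m³ of water.
Spread over 3.63×10^14 m² of ocean, Δh = 6.804×10^10 / 3.63×10^14 = 1.87×10^-4 m = 0.19 mm.

≈ 0.19 mm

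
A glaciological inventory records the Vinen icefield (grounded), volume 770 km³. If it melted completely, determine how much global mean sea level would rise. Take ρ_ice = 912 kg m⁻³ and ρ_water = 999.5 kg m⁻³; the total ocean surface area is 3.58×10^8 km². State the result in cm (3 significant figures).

Vinen: 770 km³ × (912/999.5) = 702.6 km³ of water.
Spread over 3.58×10^14 m² of ocean, Δh = 7.026×10^11 / 3.58×10^14 = 1.96×10^-3 m = 0.196 cm.

≈ 0.196 cm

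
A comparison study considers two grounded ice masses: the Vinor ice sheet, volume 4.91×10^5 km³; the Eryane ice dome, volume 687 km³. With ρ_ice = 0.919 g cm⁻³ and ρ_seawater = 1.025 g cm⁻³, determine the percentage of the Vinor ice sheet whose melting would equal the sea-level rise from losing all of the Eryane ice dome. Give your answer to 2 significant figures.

≈ 0.14 %

Equal sea-level rise means equal mass of meltwater, i.e. equal mass of ice lost.
Ice mass of Eryane: 6.314×10^14 kg; ice mass of Vinor: 4.512×10^17 kg.
Fraction required = 6.314×10^14 / 4.512×10^17 = 1.40×10^-3 → 0.14 %.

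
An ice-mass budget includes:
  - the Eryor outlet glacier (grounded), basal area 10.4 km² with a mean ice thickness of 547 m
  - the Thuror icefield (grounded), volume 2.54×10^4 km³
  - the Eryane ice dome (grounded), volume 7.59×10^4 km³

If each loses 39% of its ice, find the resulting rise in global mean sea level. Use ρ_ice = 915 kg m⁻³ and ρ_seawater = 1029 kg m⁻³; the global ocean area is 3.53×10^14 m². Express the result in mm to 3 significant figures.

Eryor: ice volume = 10.4 km² × 547 m = 5.689 km³; 0.39 × 5.689 × (915/1029) = 1.973 km³ of water.
Thuror: 0.39 × 2.54×10^4 km³ × (915/1029) = 8809 km³ of water.
Eryane: 0.39 × 7.59×10^4 km³ × (915/1029) = 2.632×10^4 km³ of water.
Total added water ≈ 3.513×10^13 m³ over 3.53×10^14 m² → Δh = 0.0995 m = 99.5 mm.

≈ 99.5 mm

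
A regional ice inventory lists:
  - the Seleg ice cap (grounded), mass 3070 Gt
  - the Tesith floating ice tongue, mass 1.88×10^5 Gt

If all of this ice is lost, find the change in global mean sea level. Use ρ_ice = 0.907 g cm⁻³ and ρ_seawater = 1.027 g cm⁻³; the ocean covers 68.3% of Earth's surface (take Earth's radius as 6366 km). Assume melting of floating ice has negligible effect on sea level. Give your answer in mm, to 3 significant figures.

Seleg: 3070 Gt = 3.070×10^15 kg; dividing by ρ_w = 1.027 g cm⁻³ = 1027 kg m⁻³ gives 2.989×10^12 m³ of water.
The Tesith floating ice tongue is floating and already displaces its own weight of water, so its melt adds essentially nothing to sea level.
Total added water ≈ 2.989×10^12 m³ over 3.48×10^14 m² → Δh = 8.59×10^-3 m = 8.59 mm.

≈ 8.59 mm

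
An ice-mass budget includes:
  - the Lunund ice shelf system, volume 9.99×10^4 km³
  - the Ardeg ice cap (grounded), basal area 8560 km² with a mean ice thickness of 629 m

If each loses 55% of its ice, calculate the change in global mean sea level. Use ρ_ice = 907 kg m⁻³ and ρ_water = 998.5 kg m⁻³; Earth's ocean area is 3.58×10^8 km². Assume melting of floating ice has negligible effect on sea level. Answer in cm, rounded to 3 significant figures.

≈ 0.751 cm

The Lunund ice shelf system is floating and already displaces its own weight of water, so its melt adds essentially nothing to sea level.
Ardeg: ice volume = 8560 km² × 629 m = 5384 km³; 0.55 × 5384 × (907/998.5) = 2690 km³ of water.
Total added water ≈ 2.690×10^12 m³ over 3.58×10^14 m² → Δh = 7.51×10^-3 m = 0.751 cm.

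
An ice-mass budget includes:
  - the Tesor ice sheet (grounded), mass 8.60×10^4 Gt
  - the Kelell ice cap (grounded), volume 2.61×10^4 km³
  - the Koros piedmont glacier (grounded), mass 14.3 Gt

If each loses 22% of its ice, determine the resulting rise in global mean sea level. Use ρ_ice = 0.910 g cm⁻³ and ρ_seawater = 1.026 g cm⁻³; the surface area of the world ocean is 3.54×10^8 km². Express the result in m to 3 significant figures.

≈ 0.0665 m

Tesor: 0.22 × 8.60×10^4 Gt = 1.892×10^16 kg; dividing by ρ_w = 1.026 g cm⁻³ = 1026 kg m⁻³ gives 1.844×10^13 m³ of water.
Kelell: 0.22 × 2.61×10^4 km³ × (910/1026) = 5093 km³ of water.
Koros: 0.22 × 14.3 Gt = 3.146×10^12 kg; dividing by ρ_w = 1026 kg m⁻³ gives 3.066×10^9 m³ of water.
Total added water ≈ 2.354×10^13 m³ over 3.54×10^14 m² → Δh = 0.0665 m.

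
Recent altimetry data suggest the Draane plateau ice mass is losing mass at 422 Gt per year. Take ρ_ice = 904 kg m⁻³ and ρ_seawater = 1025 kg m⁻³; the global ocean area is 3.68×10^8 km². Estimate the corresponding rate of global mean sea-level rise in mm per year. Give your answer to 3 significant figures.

≈ 1.12 mm/yr

ρ_w = 1025 kg m⁻³. Annual water volume added = 422 Gt / ρ_w = 4.220×10^14 kg / 1025 kg m⁻³ = 4.117×10^11 m³.
Δh per year = 4.117×10^11 / 3.68×10^14 = 1.12×10^-3 m = 1.12 mm.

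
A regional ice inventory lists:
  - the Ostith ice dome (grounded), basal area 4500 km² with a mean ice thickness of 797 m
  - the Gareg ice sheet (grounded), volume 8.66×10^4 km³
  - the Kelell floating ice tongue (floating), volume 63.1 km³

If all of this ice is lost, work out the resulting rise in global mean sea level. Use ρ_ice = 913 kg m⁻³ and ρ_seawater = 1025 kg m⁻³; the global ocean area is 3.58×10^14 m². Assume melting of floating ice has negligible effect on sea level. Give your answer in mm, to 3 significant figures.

Ostith: ice volume = 4500 km² × 797 m = 3586 km³; 3586 × (913/1025) = 3195 km³ of water.
Gareg: 8.66×10^4 km³ × (913/1025) = 7.714×10^4 km³ of water.
The Kelell floating ice tongue is floating and already displaces its own weight of water, so its melt adds essentially nothing to sea level.
Total added water ≈ 8.033×10^13 m³ over 3.58×10^14 m² → Δh = 0.224 m = 224 mm.

≈ 224 mm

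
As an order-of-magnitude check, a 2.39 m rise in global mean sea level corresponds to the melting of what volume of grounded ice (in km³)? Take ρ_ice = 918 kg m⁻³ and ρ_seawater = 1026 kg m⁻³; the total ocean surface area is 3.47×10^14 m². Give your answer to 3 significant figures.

≈ 9.27×10^5 km³

Required water volume = Δh × A = 2.39 m × 3.47×10^14 m² = 8.293×10^14 m³ = 8.293×10^5 km³.
Ice volume = water volume × ρ_w/ρ_ice = 8.293×10^5 × 1026/918 = 9.27×10^5 km³.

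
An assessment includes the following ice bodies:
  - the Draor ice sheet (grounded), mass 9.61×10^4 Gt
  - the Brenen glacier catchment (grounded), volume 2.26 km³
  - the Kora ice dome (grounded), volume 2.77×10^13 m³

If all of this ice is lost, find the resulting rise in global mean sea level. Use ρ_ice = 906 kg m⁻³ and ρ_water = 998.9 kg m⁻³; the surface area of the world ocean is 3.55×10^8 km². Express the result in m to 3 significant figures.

Draor: 9.61×10^4 Gt = 9.610×10^16 kg; dividing by ρ_w = 998.9 kg m⁻³ gives 9.621×10^13 m³ of water.
Brenen: 2.26 km³ × (906/998.9) = 2.050 km³ of water.
Kora: 2.77×10^13 m³ × (906/998.9) = 2.512×10^13 m³ of water.
Total added water ≈ 1.213×10^14 m³ over 3.55×10^14 m² → Δh = 0.342 m.

≈ 0.342 m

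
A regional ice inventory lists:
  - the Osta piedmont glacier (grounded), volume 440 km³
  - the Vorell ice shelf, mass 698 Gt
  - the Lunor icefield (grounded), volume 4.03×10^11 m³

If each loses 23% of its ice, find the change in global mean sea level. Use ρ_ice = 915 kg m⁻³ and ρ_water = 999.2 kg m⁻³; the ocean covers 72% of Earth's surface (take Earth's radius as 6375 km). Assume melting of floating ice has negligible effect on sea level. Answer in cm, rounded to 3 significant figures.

Osta: 0.23 × 440 km³ × (915/999.2) = 92.67 km³ of water.
The Vorell ice shelf is floating and already displaces its own weight of water, so its melt adds essentially nothing to sea level.
Lunor: 0.23 × 4.03×10^11 m³ × (915/999.2) = 8.488×10^10 m³ of water.
Total added water ≈ 1.776×10^11 m³ over 3.68×10^14 m² → Δh = 4.83×10^-4 m = 0.0483 cm.

≈ 0.0483 cm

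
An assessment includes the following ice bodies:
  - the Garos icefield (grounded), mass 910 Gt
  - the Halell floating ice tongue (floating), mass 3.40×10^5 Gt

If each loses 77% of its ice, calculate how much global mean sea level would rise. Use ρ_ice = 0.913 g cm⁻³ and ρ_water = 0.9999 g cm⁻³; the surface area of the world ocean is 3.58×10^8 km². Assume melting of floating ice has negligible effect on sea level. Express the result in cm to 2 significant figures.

Garos: 0.77 × 910 Gt = 7.007×10^14 kg; dividing by ρ_w = 0.9999 g cm⁻³ = 999.9 kg m⁻³ gives 7.008×10^11 m³ of water.
The Halell floating ice tongue is floating and already displaces its own weight of water, so its melt adds essentially nothing to sea level.
Total added water ≈ 7.008×10^11 m³ over 3.58×10^14 m² → Δh = 1.96×10^-3 m = 0.20 cm.

≈ 0.20 cm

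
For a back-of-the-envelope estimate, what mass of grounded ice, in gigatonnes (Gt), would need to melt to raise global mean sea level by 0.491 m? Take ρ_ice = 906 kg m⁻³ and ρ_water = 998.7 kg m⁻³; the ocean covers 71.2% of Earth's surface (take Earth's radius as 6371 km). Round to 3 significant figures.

Required water volume = Δh × A = 0.491 m × 3.63×10^14 m² = 1.783×10^14 m³.
ρ_w = 998.7 kg m⁻³, so the mass of water = 1.783×10^14 m³ × 998.7 kg m⁻³ = 1.781×10^17 kg = 1.78×10^5 Gt (and the same mass of ice, by conservation).

≈ 1.78×10^5 Gt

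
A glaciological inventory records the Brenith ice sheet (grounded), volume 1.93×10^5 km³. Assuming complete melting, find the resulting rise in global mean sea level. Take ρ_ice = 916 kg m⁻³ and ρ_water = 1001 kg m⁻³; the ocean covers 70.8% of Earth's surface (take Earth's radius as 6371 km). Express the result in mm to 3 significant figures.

Brenith: 1.93×10^5 km³ × (916/1001) = 1.766×10^5 km³ of water.
Spread over 3.61×10^14 m² of ocean, Δh = 1.766×10^14 / 3.61×10^14 = 0.489 m = 489 mm.

≈ 489 mm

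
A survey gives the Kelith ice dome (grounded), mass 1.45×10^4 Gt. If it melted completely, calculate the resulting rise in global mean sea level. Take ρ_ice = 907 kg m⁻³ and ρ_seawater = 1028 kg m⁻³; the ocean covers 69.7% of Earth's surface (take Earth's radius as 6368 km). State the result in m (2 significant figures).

≈ 0.040 m

Kelith: 1.45×10^4 Gt = 1.450×10^16 kg; dividing by ρ_w = 1028 kg m⁻³ gives 1.411×10^13 m³ of water.
Spread over 3.55×10^14 m² of ocean, Δh = 1.411×10^13 / 3.55×10^14 = 0.0397 m.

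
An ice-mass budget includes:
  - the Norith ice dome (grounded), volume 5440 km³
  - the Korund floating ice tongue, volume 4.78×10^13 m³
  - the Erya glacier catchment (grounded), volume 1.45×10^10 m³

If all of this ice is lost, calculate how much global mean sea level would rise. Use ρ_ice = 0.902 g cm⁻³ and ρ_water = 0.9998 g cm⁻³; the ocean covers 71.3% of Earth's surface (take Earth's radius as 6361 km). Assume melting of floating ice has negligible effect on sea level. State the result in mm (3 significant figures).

Norith: 5440 km³ × (902/999.8) = 4908 km³ of water.
The Korund floating ice tongue is floating and already displaces its own weight of water, so its melt adds essentially nothing to sea level.
Erya: 1.45×10^10 m³ × (902/999.8) = 1.308×10^10 m³ of water.
Total added water ≈ 4.921×10^12 m³ over 3.63×10^14 m² → Δh = 0.0136 m = 13.6 mm.

≈ 13.6 mm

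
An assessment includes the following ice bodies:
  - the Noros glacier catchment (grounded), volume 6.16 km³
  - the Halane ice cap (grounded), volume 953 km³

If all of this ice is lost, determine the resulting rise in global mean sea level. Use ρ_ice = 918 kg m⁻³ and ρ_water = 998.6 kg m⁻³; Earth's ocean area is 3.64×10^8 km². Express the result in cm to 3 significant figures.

Noros: 6.16 km³ × (918/998.6) = 5.663 km³ of water.
Halane: 953 km³ × (918/998.6) = 876.1 km³ of water.
Total added water ≈ 8.817×10^11 m³ over 3.64×10^14 m² → Δh = 2.42×10^-3 m = 0.242 cm.

≈ 0.242 cm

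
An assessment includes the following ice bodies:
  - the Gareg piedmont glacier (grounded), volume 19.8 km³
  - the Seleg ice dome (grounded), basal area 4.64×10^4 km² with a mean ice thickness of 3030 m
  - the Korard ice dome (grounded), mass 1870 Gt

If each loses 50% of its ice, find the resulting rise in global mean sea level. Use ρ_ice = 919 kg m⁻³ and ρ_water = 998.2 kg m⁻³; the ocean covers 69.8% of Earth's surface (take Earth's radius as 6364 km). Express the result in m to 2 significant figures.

Gareg: 0.5 × 19.8 km³ × (919/998.2) = 9.115 km³ of water.
Seleg: ice volume = 4.64×10^4 km² × 3030 m = 1.406×10^5 km³; 0.5 × 1.406×10^5 × (919/998.2) = 6.472×10^4 km³ of water.
Korard: 0.5 × 1870 Gt = 9.350×10^14 kg; dividing by ρ_w = 998.2 kg m⁻³ gives 9.367×10^11 m³ of water.
Total added water ≈ 6.566×10^13 m³ over 3.55×10^14 m² → Δh = 0.185 m.

≈ 0.18 m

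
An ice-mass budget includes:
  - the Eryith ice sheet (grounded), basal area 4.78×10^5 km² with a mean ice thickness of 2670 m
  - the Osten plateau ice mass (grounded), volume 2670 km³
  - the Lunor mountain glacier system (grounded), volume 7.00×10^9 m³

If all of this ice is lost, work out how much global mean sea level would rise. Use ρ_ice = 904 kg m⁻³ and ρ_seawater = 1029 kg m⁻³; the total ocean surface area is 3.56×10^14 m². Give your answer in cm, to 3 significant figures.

Eryith: ice volume = 4.78×10^5 km² × 2670 m = 1.276×10^6 km³; 1.276×10^6 × (904/1029) = 1.121×10^6 km³ of water.
Osten: 2670 km³ × (904/1029) = 2346 km³ of water.
Lunor: 7.00×10^9 m³ × (904/1029) = 6.150×10^9 m³ of water.
Total added water ≈ 1.124×10^15 m³ over 3.56×10^14 m² → Δh = 3.16 m = 316 cm.

≈ 316 cm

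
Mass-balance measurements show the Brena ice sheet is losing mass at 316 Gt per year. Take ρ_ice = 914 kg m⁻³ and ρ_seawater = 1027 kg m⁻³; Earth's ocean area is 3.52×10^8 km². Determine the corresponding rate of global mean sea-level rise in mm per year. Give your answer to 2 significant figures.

ρ_w = 1027 kg m⁻³. Annual water volume added = 316 Gt / ρ_w = 3.160×10^14 kg / 1027 kg m⁻³ = 3.077×10^11 m³.
Δh per year = 3.077×10^11 / 3.52×10^14 = 8.74×10^-4 m = 0.87 mm.

≈ 0.87 mm/yr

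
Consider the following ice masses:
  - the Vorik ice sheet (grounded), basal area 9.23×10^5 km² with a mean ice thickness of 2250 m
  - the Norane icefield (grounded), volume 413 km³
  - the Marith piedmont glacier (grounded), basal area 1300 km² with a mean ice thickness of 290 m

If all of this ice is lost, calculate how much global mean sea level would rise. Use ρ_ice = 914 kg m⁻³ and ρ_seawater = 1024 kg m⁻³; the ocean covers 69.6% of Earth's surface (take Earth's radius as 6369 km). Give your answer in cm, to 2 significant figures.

≈ 520 cm

Vorik: ice volume = 9.23×10^5 km² × 2250 m = 2.077×10^6 km³; 2.077×10^6 × (914/1024) = 1.854×10^6 km³ of water.
Norane: 413 km³ × (914/1024) = 368.6 km³ of water.
Marith: ice volume = 1300 km² × 290 m = 377.0 km³; 377.0 × (914/1024) = 336.5 km³ of water.
Total added water ≈ 1.854×10^15 m³ over 3.55×10^14 m² → Δh = 5.23 m = 520 cm.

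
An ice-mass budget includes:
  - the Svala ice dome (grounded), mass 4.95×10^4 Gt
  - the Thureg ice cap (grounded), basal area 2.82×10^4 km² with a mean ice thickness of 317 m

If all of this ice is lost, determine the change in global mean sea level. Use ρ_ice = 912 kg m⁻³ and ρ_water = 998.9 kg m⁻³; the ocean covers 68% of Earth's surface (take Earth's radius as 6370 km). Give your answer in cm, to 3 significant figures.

≈ 16.6 cm

Svala: 4.95×10^4 Gt = 4.950×10^16 kg; dividing by ρ_w = 998.9 kg m⁻³ gives 4.955×10^13 m³ of water.
Thureg: ice volume = 2.82×10^4 km² × 317 m = 8939 km³; 8939 × (912/998.9) = 8162 km³ of water.
Total added water ≈ 5.772×10^13 m³ over 3.47×10^14 m² → Δh = 0.166 m = 16.6 cm.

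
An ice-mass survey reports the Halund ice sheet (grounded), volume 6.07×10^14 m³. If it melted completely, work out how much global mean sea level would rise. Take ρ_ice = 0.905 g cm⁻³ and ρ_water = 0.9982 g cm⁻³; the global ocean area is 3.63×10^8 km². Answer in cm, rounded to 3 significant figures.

Halund: 6.07×10^14 m³ × (905/998.2) = 5.503×10^14 m³ of water.
Spread over 3.63×10^14 m² of ocean, Δh = 5.503×10^14 / 3.63×10^14 = 1.52 m = 152 cm.

≈ 152 cm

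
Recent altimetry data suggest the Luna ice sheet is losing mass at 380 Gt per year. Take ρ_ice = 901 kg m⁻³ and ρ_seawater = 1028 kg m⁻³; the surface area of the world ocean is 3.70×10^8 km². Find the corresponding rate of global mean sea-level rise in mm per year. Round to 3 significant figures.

≈ 0.999 mm/yr

ρ_w = 1028 kg m⁻³. Annual water volume added = 380 Gt / ρ_w = 3.800×10^14 kg / 1028 kg m⁻³ = 3.696×10^11 m³.
Δh per year = 3.696×10^11 / 3.70×10^14 = 9.99×10^-4 m = 0.999 mm.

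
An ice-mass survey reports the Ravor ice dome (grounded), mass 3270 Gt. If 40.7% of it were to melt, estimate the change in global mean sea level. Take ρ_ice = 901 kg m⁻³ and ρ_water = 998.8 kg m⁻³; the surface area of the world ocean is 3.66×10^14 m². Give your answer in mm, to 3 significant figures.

Ravor: 0.407 × 3270 Gt = 1.331×10^15 kg; dividing by ρ_w = 998.8 kg m⁻³ gives 1.332×10^12 m³ of water.
Spread over 3.66×10^14 m² of ocean, Δh = 1.332×10^12 / 3.66×10^14 = 3.64×10^-3 m = 3.64 mm.

≈ 3.64 mm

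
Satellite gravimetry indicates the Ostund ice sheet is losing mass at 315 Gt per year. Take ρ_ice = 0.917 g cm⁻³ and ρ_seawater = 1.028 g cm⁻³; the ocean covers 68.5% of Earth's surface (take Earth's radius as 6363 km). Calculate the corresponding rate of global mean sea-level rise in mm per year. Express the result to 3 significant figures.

≈ 0.879 mm/yr

ρ_w = 1.028 g cm⁻³ = 1028 kg m⁻³. Annual water volume added = 315 Gt / ρ_w = 3.150×10^14 kg / 1028 kg m⁻³ = 3.064×10^11 m³.
Δh per year = 3.064×10^11 / 3.49×10^14 = 8.79×10^-4 m = 0.879 mm.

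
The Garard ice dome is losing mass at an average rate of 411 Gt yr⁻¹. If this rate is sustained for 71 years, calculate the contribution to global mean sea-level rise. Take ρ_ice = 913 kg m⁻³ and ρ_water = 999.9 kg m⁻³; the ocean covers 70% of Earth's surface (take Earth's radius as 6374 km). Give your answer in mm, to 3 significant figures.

Total mass lost = 411 Gt/yr × 71 yr = 2.918×10^4 Gt = 2.918×10^16 kg.
ρ_w = 999.9 kg m⁻³, so water volume = 2.918×10^16 / 999.9 = 2.918×10^13 m³.
Δh = 2.918×10^13 / 3.57×10^14 = 0.0817 m = 81.7 mm.

≈ 81.7 mm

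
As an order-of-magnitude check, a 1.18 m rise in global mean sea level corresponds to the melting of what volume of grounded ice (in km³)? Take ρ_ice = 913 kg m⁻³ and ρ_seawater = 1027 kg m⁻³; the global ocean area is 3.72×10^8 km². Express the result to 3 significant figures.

≈ 4.94×10^5 km³

Required water volume = Δh × A = 1.18 m × 3.72×10^14 m² = 4.390×10^14 m³ = 4.390×10^5 km³.
Ice volume = water volume × ρ_w/ρ_ice = 4.390×10^5 × 1027/913 = 4.94×10^5 km³.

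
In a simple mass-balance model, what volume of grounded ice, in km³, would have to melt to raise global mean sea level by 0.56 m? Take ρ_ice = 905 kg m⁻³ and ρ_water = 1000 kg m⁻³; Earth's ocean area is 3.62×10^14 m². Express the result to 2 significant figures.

Required water volume = Δh × A = 0.56 m × 3.62×10^14 m² = 2.027×10^14 m³ = 2.027×10^5 km³.
Ice volume = water volume × ρ_w/ρ_ice = 2.027×10^5 × 1000/905 = 2.2×10^5 km³.

≈ 2.2×10^5 km³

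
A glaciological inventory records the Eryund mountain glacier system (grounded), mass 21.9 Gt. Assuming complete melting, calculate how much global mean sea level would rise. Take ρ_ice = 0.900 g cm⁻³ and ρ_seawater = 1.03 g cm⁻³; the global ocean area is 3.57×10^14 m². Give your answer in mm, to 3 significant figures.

≈ 0.0596 mm

Eryund: 21.9 Gt = 2.190×10^13 kg; dividing by ρ_w = 1.03 g cm⁻³ = 1030 kg m⁻³ gives 2.126×10^10 m³ of water.
Spread over 3.57×10^14 m² of ocean, Δh = 2.126×10^10 / 3.57×10^14 = 5.96×10^-5 m = 0.0596 mm.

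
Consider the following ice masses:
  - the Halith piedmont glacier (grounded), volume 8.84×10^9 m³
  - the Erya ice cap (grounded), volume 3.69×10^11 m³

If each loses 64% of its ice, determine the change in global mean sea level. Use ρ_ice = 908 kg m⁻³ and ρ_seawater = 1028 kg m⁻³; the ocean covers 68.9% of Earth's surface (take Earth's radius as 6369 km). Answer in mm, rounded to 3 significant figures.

Halith: 0.64 × 8.84×10^9 m³ × (908/1028) = 4.997×10^9 m³ of water.
Erya: 0.64 × 3.69×10^11 m³ × (908/1028) = 2.086×10^11 m³ of water.
Total added water ≈ 2.136×10^11 m³ over 3.51×10^14 m² → Δh = 6.08×10^-4 m = 0.608 mm.

≈ 0.608 mm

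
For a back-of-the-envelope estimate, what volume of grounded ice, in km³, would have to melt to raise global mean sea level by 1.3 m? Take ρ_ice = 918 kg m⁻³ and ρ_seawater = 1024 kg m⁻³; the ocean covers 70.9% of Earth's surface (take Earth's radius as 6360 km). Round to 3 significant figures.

Required water volume = Δh × A = 1.3 m × 3.60×10^14 m² = 4.685×10^14 m³ = 4.685×10^5 km³.
Ice volume = water volume × ρ_w/ρ_ice = 4.685×10^5 × 1024/918 = 5.23×10^5 km³.

≈ 5.23×10^5 km³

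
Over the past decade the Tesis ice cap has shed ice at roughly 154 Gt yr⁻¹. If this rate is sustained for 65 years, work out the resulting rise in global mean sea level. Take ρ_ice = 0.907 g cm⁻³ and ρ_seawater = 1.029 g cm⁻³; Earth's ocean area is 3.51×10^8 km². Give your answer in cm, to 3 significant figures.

Total mass lost = 154 Gt/yr × 65 yr = 1.001×10^4 Gt = 1.001×10^16 kg.
ρ_w = 1.029 g cm⁻³ = 1029 kg m⁻³, so water volume = 1.001×10^16 / 1029 = 9.728×10^12 m³.
Δh = 9.728×10^12 / 3.51×10^14 = 0.0277 m = 2.77 cm.

≈ 2.77 cm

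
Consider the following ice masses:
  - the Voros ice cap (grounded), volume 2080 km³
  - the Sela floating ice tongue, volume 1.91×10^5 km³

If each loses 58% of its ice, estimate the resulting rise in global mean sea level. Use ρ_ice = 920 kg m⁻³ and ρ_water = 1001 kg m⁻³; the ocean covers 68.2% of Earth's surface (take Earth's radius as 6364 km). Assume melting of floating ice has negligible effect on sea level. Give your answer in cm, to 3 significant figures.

Voros: 0.58 × 2080 km³ × (920/1001) = 1109 km³ of water.
The Sela floating ice tongue is floating and already displaces its own weight of water, so its melt adds essentially nothing to sea level.
Total added water ≈ 1.109×10^12 m³ over 3.47×10^14 m² → Δh = 3.19×10^-3 m = 0.319 cm.

≈ 0.319 cm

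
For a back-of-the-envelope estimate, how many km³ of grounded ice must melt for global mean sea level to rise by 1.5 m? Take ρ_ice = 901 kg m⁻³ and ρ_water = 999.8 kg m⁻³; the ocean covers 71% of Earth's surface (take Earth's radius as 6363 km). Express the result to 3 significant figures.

Required water volume = Δh × A = 1.5 m × 3.61×10^14 m² = 5.419×10^14 m³ = 5.419×10^5 km³.
Ice volume = water volume × ρ_w/ρ_ice = 5.419×10^5 × 999.8/901 = 6.01×10^5 km³.

≈ 6.01×10^5 km³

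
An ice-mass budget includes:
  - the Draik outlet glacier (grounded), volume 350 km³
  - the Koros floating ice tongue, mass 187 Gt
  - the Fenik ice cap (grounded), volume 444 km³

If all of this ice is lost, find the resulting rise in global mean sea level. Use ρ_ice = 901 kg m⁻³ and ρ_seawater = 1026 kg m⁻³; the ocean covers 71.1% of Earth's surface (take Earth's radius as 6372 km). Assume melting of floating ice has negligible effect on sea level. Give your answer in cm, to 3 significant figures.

≈ 0.192 cm

Draik: 350 km³ × (901/1026) = 307.4 km³ of water.
The Koros floating ice tongue is floating and already displaces its own weight of water, so its melt adds essentially nothing to sea level.
Fenik: 444 km³ × (901/1026) = 389.9 km³ of water.
Total added water ≈ 6.973×10^11 m³ over 3.63×10^14 m² → Δh = 1.92×10^-3 m = 0.192 cm.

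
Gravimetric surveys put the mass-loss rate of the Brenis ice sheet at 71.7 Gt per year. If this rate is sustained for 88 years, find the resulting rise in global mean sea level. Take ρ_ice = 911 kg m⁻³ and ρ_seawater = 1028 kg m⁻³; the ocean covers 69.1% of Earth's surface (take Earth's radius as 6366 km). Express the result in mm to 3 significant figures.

≈ 17.4 mm

Total mass lost = 71.7 Gt/yr × 88 yr = 6310 Gt = 6.310×10^15 kg.
ρ_w = 1028 kg m⁻³, so water volume = 6.310×10^15 / 1028 = 6.138×10^12 m³.
Δh = 6.138×10^12 / 3.52×10^14 = 0.0174 m = 17.4 mm.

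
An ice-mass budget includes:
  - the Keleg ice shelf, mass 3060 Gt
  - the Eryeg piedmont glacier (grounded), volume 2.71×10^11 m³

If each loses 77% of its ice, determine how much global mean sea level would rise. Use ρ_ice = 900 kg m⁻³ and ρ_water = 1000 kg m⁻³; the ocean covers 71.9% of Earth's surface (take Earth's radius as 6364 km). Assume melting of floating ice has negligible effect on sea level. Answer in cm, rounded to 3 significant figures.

The Keleg ice shelf is floating and already displaces its own weight of water, so its melt adds essentially nothing to sea level.
Eryeg: 0.77 × 2.71×10^11 m³ × (900/1000) = 1.878×10^11 m³ of water.
Total added water ≈ 1.878×10^11 m³ over 3.66×10^14 m² → Δh = 5.13×10^-4 m = 0.0513 cm.

≈ 0.0513 cm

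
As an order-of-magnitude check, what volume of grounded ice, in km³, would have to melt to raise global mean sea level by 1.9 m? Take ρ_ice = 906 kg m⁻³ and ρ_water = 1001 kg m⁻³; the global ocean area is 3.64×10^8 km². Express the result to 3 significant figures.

≈ 7.64×10^5 km³

Required water volume = Δh × A = 1.9 m × 3.64×10^14 m² = 6.916×10^14 m³ = 6.916×10^5 km³.
Ice volume = water volume × ρ_w/ρ_ice = 6.916×10^5 × 1001/906 = 7.64×10^5 km³.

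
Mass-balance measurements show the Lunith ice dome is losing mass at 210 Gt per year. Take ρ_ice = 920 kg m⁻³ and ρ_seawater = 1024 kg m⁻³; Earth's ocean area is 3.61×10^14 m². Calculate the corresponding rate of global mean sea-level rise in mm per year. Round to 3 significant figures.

ρ_w = 1024 kg m⁻³. Annual water volume added = 210 Gt / ρ_w = 2.100×10^14 kg / 1024 kg m⁻³ = 2.051×10^11 m³.
Δh per year = 2.051×10^11 / 3.61×10^14 = 5.68×10^-4 m = 0.568 mm.

≈ 0.568 mm/yr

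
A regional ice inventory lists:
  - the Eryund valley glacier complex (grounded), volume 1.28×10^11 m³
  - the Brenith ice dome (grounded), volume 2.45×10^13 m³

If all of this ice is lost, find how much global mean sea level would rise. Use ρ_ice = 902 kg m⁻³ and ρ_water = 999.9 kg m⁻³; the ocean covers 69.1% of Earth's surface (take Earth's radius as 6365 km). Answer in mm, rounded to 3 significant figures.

≈ 63.2 mm

Eryund: 1.28×10^11 m³ × (902/999.9) = 1.155×10^11 m³ of water.
Brenith: 2.45×10^13 m³ × (902/999.9) = 2.210×10^13 m³ of water.
Total added water ≈ 2.222×10^13 m³ over 3.52×10^14 m² → Δh = 0.0632 m = 63.2 mm.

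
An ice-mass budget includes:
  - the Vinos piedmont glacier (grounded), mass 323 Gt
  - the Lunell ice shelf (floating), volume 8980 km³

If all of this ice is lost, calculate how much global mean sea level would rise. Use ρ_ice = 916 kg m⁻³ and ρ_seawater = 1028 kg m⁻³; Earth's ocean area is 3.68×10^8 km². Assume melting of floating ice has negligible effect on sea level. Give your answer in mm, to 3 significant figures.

Vinos: 323 Gt = 3.230×10^14 kg; dividing by ρ_w = 1028 kg m⁻³ gives 3.142×10^11 m³ of water.
The Lunell ice shelf is floating and already displaces its own weight of water, so its melt adds essentially nothing to sea level.
Total added water ≈ 3.142×10^11 m³ over 3.68×10^14 m² → Δh = 8.54×10^-4 m = 0.854 mm.

≈ 0.854 mm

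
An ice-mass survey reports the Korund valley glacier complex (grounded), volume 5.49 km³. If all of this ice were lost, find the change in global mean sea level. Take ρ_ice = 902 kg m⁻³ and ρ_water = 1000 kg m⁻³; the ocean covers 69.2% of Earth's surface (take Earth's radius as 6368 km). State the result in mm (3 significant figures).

Korund: 5.49 km³ × (902/1000) = 4.952 km³ of water.
Spread over 3.53×10^14 m² of ocean, Δh = 4.952×10^9 / 3.53×10^14 = 1.40×10^-5 m = 0.0140 mm.

≈ 0.0140 mm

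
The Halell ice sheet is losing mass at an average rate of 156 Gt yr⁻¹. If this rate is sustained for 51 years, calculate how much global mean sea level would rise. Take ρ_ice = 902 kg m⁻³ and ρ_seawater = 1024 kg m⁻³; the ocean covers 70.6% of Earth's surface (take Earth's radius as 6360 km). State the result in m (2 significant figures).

Total mass lost = 156 Gt/yr × 51 yr = 7956 Gt = 7.956×10^15 kg.
ρ_w = 1024 kg m⁻³, so water volume = 7.956×10^15 / 1024 = 7.770×10^12 m³.
Δh = 7.770×10^12 / 3.59×10^14 = 0.0217 m.

≈ 0.022 m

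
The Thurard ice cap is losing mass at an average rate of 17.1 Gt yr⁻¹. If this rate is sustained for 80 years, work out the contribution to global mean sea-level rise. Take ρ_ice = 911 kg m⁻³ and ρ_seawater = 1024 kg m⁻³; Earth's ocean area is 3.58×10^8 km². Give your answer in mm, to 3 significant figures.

≈ 3.73 mm

Total mass lost = 17.1 Gt/yr × 80 yr = 1368 Gt = 1.368×10^15 kg.
ρ_w = 1024 kg m⁻³, so water volume = 1.368×10^15 / 1024 = 1.336×10^12 m³.
Δh = 1.336×10^12 / 3.58×10^14 = 3.73×10^-3 m = 3.73 mm.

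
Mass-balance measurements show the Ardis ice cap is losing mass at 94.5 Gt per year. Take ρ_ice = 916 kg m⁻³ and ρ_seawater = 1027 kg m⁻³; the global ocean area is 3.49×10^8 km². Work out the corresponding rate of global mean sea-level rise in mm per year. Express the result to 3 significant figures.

ρ_w = 1027 kg m⁻³. Annual water volume added = 94.5 Gt / ρ_w = 9.450×10^13 kg / 1027 kg m⁻³ = 9.202×10^10 m³.
Δh per year = 9.202×10^10 / 3.49×10^14 = 2.64×10^-4 m = 0.264 mm.

≈ 0.264 mm/yr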